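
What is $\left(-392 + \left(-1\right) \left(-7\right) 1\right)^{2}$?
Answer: $148225$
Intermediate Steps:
$\left(-392 + \left(-1\right) \left(-7\right) 1\right)^{2} = \left(-392 + 7 \cdot 1\right)^{2} = \left(-392 + 7\right)^{2} = \left(-385\right)^{2} = 148225$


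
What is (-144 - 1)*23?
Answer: -3335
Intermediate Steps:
(-144 - 1)*23 = -145*23 = -3335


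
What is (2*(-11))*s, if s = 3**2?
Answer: -198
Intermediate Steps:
s = 9
(2*(-11))*s = (2*(-11))*9 = -22*9 = -198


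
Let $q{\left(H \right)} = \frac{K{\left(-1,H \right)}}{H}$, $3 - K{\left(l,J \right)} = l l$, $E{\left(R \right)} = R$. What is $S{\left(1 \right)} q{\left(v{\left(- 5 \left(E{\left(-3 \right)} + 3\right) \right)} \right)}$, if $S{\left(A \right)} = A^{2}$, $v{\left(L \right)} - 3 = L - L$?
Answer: $\frac{2}{3} \approx 0.66667$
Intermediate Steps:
$K{\left(l,J \right)} = 3 - l^{2}$ ($K{\left(l,J \right)} = 3 - l l = 3 - l^{2}$)
$v{\left(L \right)} = 3$ ($v{\left(L \right)} = 3 + \left(L - L\right) = 3 + 0 = 3$)
$q{\left(H \right)} = \frac{2}{H}$ ($q{\left(H \right)} = \frac{3 - \left(-1\right)^{2}}{H} = \frac{3 - 1}{H} = \frac{2}{H}$)
$S{\left(1 \right)} q{\left(v{\left(- 5 \left(E{\left(-3 \right)} + 3\right) \right)} \right)} = 1^{2} \cdot \frac{2}{3} = 1 \cdot 2 \cdot \frac{1}{3} = 1 \cdot \frac{2}{3} = \frac{2}{3}$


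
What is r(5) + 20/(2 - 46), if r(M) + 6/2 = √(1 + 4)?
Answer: -38/11 + √5 ≈ -1.2185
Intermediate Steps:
r(M) = -3 + √5 (r(M) = -3 + √(1 + 4) = -3 + √5)
r(5) + 20/(2 - 46) = (-3 + √5) + 20/(2 - 46) = (-3 + √5) + 20/(-44) = (-3 + √5) + 20*(-1/44) = (-3 + √5) - 5/11 = -38/11 + √5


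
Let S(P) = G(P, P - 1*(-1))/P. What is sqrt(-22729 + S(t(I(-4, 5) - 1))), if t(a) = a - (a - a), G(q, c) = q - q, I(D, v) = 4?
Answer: I*sqrt(22729) ≈ 150.76*I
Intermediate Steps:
G(q, c) = 0
t(a) = a (t(a) = a - 1*0 = a + 0 = a)
S(P) = 0 (S(P) = 0/P = 0)
sqrt(-22729 + S(t(I(-4, 5) - 1))) = sqrt(-22729 + 0) = sqrt(-22729) = I*sqrt(22729)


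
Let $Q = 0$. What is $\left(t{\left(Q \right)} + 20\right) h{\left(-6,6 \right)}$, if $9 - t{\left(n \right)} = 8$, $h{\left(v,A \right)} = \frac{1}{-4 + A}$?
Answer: $\frac{21}{2} \approx 10.5$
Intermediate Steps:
$t{\left(n \right)} = 1$ ($t{\left(n \right)} = 9 - 8 = 1$)
$\left(t{\left(Q \right)} + 20\right) h{\left(-6,6 \right)} = \frac{1 + 20}{-4 + 6} = \frac{21}{2}$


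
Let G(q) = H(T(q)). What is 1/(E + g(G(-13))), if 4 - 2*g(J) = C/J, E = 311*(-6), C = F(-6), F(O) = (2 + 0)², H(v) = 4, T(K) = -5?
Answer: -2/3729 ≈ -0.00053634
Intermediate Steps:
F(O) = 4 (F(O) = 2² = 4)
C = 4
G(q) = 4
E = -1866
g(J) = 2 - 2/J
1/(E + g(G(-13))) = 1/(-1866 + (2 - 2/4)) = 1/(-1866 + (2 - 2*¼)) = 1/(-1866 + (2 - ½)) = 1/(-1866 + 3/2) = 1/(-3729/2) = -2/3729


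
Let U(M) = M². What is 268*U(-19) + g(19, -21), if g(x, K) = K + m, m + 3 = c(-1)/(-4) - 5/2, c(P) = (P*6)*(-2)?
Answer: 193437/2 ≈ 96719.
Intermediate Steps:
c(P) = -12*P (c(P) = (6*P)*(-2) = -12*P)
m = -17/2 (m = -3 + (-12*(-1)/(-4) - 5/2) = -3 + (12*(-¼) - 5*½) = -3 + (-3 - 5/2) = -3 - 11/2 = -17/2 ≈ -8.5000)
g(x, K) = -17/2 + K (g(x, K) = K - 17/2 = -17/2 + K)
268*U(-19) + g(19, -21) = 268*(-19)² + (-17/2 - 21) = 268*361 - 59/2 = 96748 - 59/2 = 193437/2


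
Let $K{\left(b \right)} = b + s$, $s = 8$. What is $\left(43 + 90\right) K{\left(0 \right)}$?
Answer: $1064$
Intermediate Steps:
$K{\left(b \right)} = 8 + b$ ($K{\left(b \right)} = b + 8 = 8 + b$)
$\left(43 + 90\right) K{\left(0 \right)} = \left(43 + 90\right) \left(8 + 0\right) = 133 \cdot 8 = 1064$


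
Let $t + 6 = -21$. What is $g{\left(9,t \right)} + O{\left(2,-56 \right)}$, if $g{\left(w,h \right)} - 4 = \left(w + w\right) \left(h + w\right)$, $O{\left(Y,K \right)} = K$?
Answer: $-376$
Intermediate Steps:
$t = -27$ ($t = -6 - 21 = -27$)
$g{\left(w,h \right)} = 4 + 2 w \left(h + w\right)$ ($g{\left(w,h \right)} = 4 + \left(w + w\right) \left(h + w\right) = 4 + 2 w \left(h + w\right)$)
$g{\left(9,t \right)} + O{\left(2,-56 \right)} = \left(4 + 2 \cdot 9^{2} + 2 \left(-27\right) 9\right) - 56 = \left(4 + 2 \cdot 81 - 486\right) - 56 = \left(4 + 162 - 486\right) - 56 = -320 - 56 = -376$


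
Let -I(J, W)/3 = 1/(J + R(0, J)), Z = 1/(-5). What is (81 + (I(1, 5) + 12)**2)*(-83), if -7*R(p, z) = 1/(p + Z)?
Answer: -247091/16 ≈ -15443.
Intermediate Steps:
Z = -1/5 (Z = 1*(-1/5) = -1/5 ≈ -0.20000)
R(p, z) = -1/(7*(-1/5 + p)) (R(p, z) = -1/(7*(p - 1/5)) = -1/(7*(-1/5 + p)))
I(J, W) = -3/(5/7 + J) (I(J, W) = -3/(J - 5/(-7 + 35*0)) = -3/(J - 5/(-7 + 0)) = -3/(J - 5/(-7)) = -3/(J - 5*(-1/7)) = -3/(J + 5/7) = -3/(5/7 + J))
(81 + (I(1, 5) + 12)**2)*(-83) = (81 + (-21/(5 + 7*1) + 12)**2)*(-83) = (81 + (-21/(5 + 7) + 12)**2)*(-83) = (81 + (-21/12 + 12)**2)*(-83) = (81 + (-21*1/12 + 12)**2)*(-83) = (81 + (-7/4 + 12)**2)*(-83) = (81 + (41/4)**2)*(-83) = (81 + 1681/16)*(-83) = (2977/16)*(-83) = -247091/16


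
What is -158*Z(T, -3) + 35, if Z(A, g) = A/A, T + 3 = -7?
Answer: -123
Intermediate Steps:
T = -10 (T = -3 - 7 = -10)
Z(A, g) = 1
-158*Z(T, -3) + 35 = -158*1 + 35 = -158 + 35 = -123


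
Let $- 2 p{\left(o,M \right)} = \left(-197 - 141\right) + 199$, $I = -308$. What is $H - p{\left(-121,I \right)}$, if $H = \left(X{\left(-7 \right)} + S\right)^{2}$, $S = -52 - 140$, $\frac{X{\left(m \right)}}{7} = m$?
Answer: $\frac{116023}{2} \approx 58012.0$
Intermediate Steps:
$X{\left(m \right)} = 7 m$
$S = -192$ ($S = -52 - 140 = -192$)
$p{\left(o,M \right)} = \frac{139}{2}$ ($p{\left(o,M \right)} = - \frac{\left(-197 - 141\right) + 199}{2} = - \frac{-338 + 199}{2} = \left(- \frac{1}{2}\right) \left(-139\right) = \frac{139}{2}$)
$H = 58081$ ($H = \left(7 \left(-7\right) - 192\right)^{2} = \left(-49 - 192\right)^{2} = \left(-241\right)^{2} = 58081$)
$H - p{\left(-121,I \right)} = 58081 - \frac{139}{2} = \frac{116023}{2}$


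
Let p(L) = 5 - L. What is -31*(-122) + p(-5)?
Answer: 3792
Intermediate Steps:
-31*(-122) + p(-5) = -31*(-122) + (5 - 1*(-5)) = 3782 + (5 + 5) = 3782 + 10 = 3792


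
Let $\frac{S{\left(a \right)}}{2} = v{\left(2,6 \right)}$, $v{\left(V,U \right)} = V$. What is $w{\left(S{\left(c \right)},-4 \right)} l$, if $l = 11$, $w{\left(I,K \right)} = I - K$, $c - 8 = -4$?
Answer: $88$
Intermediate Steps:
$c = 4$ ($c = 8 - 4 = 4$)
$S{\left(a \right)} = 4$ ($S{\left(a \right)} = 2 \cdot 2 = 4$)
$w{\left(S{\left(c \right)},-4 \right)} l = \left(4 - -4\right) 11 = \left(4 + 4\right) 11 = 8 \cdot 11 = 88$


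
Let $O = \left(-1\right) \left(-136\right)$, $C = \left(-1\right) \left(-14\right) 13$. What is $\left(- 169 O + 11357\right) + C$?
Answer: $-11445$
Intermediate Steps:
$C = 182$ ($C = 14 \cdot 13 = 182$)
$O = 136$
$\left(- 169 O + 11357\right) + C = \left(\left(-169\right) 136 + 11357\right) + 182 = \left(-22984 + 11357\right) + 182 = -11627 + 182 = -11445$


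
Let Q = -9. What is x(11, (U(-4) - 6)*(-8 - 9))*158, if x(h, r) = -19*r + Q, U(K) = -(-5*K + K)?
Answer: -1124170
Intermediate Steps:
U(K) = 4*K (U(K) = -(-4)*K = 4*K)
x(h, r) = -9 - 19*r (x(h, r) = -19*r - 9 = -9 - 19*r)
x(11, (U(-4) - 6)*(-8 - 9))*158 = (-9 - 19*(4*(-4) - 6)*(-8 - 9))*158 = (-9 - 19*(-16 - 6)*(-17))*158 = (-9 - (-418)*(-17))*158 = (-9 - 19*374)*158 = (-9 - 7106)*158 = -7115*158 = -1124170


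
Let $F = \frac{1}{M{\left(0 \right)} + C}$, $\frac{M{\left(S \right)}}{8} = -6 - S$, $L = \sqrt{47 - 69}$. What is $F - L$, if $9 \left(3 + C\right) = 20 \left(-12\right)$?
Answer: $- \frac{3}{233} - i \sqrt{22} \approx -0.012876 - 4.6904 i$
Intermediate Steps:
$L = i \sqrt{22}$ ($L = \sqrt{-22} = i \sqrt{22} \approx 4.6904 i$)
$M{\left(S \right)} = -48 - 8 S$ ($M{\left(S \right)} = 8 \left(-6 - S\right) = -48 - 8 S$)
$C = - \frac{89}{3}$ ($C = -3 + \frac{20 \left(-12\right)}{9} = -3 + \frac{1}{9} \left(-240\right) = -3 - \frac{80}{3} = - \frac{89}{3} \approx -29.667$)
$F = - \frac{3}{233}$ ($F = \frac{1}{\left(-48 - 0\right) - \frac{89}{3}} = \frac{1}{\left(-48 + 0\right) - \frac{89}{3}} = \frac{1}{-48 - \frac{89}{3}} = \frac{1}{- \frac{233}{3}} = - \frac{3}{233} \approx -0.012876$)
$F - L = - \frac{3}{233} - i \sqrt{22}$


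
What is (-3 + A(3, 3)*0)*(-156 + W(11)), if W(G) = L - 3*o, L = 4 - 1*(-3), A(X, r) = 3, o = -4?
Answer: 411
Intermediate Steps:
L = 7 (L = 4 + 3 = 7)
W(G) = 19 (W(G) = 7 - 3*(-4) = 7 + 12 = 19)
(-3 + A(3, 3)*0)*(-156 + W(11)) = (-3 + 3*0)*(-156 + 19) = (-3 + 0)*(-137) = -3*(-137) = 411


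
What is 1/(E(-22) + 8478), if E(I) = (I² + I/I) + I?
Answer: 1/8941 ≈ 0.00011184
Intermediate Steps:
E(I) = 1 + I + I² (E(I) = (I² + 1) + I = (1 + I²) + I = 1 + I + I²)
1/(E(-22) + 8478) = 1/((1 - 22 + (-22)²) + 8478) = 1/((1 - 22 + 484) + 8478) = 1/(463 + 8478) = 1/8941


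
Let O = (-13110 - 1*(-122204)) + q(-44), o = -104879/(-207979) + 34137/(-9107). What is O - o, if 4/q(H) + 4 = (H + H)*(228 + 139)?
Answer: 1668595749945490147/15294572880475 ≈ 1.0910e+5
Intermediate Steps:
o = -6144646070/1894064753 (o = -104879*(-1/207979) + 34137*(-1/9107) = 104879/207979 - 34137/9107 = -6144646070/1894064753 ≈ -3.2442)
q(H) = 4/(-4 + 734*H) (q(H) = 4/(-4 + (H + H)*(228 + 139)) = 4/(-4 + (2*H)*367) = 4/(-4 + 734*H))
O = 880934049/8075 (O = (-13110 - 1*(-122204)) + 2/(-2 + 367*(-44)) = (-13110 + 122204) + 2/(-2 - 16148) = 109094 + 2/(-16150) = 109094 + 2*(-1/16150) = 109094 - 1/8075 = 880934049/8075 ≈ 1.0909e+5)
O - o = 880934049/8075 - 1*(-6144646070/1894064753) = 880934049/8075 + 6144646070/1894064753 = 1668595749945490147/15294572880475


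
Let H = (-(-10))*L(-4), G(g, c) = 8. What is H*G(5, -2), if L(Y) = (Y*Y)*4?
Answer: 5120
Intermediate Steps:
L(Y) = 4*Y² (L(Y) = Y²*4 = 4*Y²)
H = 640 (H = (-(-10))*(4*(-4)²) = (-2*(-5))*(4*16) = 10*64 = 640)
H*G(5, -2) = 640*8 = 5120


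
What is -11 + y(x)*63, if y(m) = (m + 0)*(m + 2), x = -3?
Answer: 178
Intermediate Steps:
y(m) = m*(2 + m)
-11 + y(x)*63 = -11 - 3*(2 - 3)*63 = -11 - 3*(-1)*63 = -11 + 3*63 = -11 + 189 = 178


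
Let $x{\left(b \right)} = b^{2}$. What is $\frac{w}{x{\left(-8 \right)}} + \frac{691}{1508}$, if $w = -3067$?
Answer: $- \frac{1145203}{24128} \approx -47.464$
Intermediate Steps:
$\frac{w}{x{\left(-8 \right)}} + \frac{691}{1508} = - \frac{3067}{\left(-8\right)^{2}} + \frac{691}{1508} = - \frac{3067}{64} + 691 \cdot \frac{1}{1508} = \left(-3067\right) \frac{1}{64} + \frac{691}{1508} = - \frac{3067}{64} + \frac{691}{1508} = - \frac{1145203}{24128}$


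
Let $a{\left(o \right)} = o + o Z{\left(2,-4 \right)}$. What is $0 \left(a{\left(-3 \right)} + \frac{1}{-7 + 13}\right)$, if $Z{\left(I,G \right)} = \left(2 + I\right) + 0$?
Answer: $0$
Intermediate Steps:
$Z{\left(I,G \right)} = 2 + I$
$a{\left(o \right)} = 5 o$ ($a{\left(o \right)} = o + o \left(2 + 2\right) = o + o 4 = o + 4 o = 5 o$)
$0 \left(a{\left(-3 \right)} + \frac{1}{-7 + 13}\right) = 0 \left(5 \left(-3\right) + \frac{1}{-7 + 13}\right) = 0 \left(-15 + \frac{1}{6}\right) = 0 \left(- \frac{89}{6}\right) = 0$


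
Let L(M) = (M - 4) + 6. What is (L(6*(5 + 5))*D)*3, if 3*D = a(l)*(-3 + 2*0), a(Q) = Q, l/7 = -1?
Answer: 1302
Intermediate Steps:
l = -7 (l = 7*(-1) = -7)
L(M) = 2 + M (L(M) = (-4 + M) + 6 = 2 + M)
D = 7 (D = (-7*(-3 + 2*0))/3 = (-7*(-3 + 0))/3 = (-7*(-3))/3 = (⅓)*21 = 7)
(L(6*(5 + 5))*D)*3 = ((2 + 6*(5 + 5))*7)*3 = ((2 + 6*10)*7)*3 = ((2 + 60)*7)*3 = (62*7)*3 = 434*3 = 1302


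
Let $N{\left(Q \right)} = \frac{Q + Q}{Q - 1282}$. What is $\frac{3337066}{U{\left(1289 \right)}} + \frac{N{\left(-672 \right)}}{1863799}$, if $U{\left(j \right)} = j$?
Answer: $\frac{868081286900618}{335311551721} \approx 2588.9$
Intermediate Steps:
$N{\left(Q \right)} = \frac{2 Q}{-1282 + Q}$
$\frac{3337066}{U{\left(1289 \right)}} + \frac{N{\left(-672 \right)}}{1863799} = \frac{3337066}{1289} + \frac{2 \left(-672\right) \frac{1}{-1282 - 672}}{1863799} = 3337066 \cdot \frac{1}{1289} + 2 \left(-672\right) \frac{1}{-1954} \cdot \frac{1}{1863799} = \frac{3337066}{1289} + 2 \left(-672\right) \left(- \frac{1}{1954}\right) \frac{1}{1863799} = \frac{3337066}{1289} + \frac{672}{977} \cdot \frac{1}{1863799} = \frac{3337066}{1289} + \frac{96}{260133089} = \frac{868081286900618}{335311551721}$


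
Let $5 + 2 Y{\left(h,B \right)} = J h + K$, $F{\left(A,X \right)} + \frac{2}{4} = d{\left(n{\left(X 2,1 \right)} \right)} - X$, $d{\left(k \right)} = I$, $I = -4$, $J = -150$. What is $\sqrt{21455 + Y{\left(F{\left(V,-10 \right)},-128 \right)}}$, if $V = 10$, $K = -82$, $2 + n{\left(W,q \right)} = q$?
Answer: $\sqrt{20999} \approx 144.91$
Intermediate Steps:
$n{\left(W,q \right)} = -2 + q$
$d{\left(k \right)} = -4$
$F{\left(A,X \right)} = - \frac{9}{2} - X$ ($F{\left(A,X \right)} = - \frac{1}{2} - \left(4 + X\right) = - \frac{9}{2} - X$)
$Y{\left(h,B \right)} = - \frac{87}{2} - 75 h$ ($Y{\left(h,B \right)} = - \frac{5}{2} + \frac{- 150 h - 82}{2} = - \frac{5}{2} + \frac{-82 - 150 h}{2} = - \frac{5}{2} - \left(41 + 75 h\right) = - \frac{87}{2} - 75 h$)
$\sqrt{21455 + Y{\left(F{\left(V,-10 \right)},-128 \right)}} = \sqrt{21455 - \left(\frac{87}{2} + 75 \left(- \frac{9}{2} - -10\right)\right)} = \sqrt{21455 - \left(\frac{87}{2} + 75 \left(- \frac{9}{2} + 10\right)\right)} = \sqrt{21455 - 456} = \sqrt{20999}$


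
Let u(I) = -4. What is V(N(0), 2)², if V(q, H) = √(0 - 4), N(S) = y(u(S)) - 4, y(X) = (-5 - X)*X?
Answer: -4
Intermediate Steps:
y(X) = X*(-5 - X)
N(S) = 0 (N(S) = -1*(-4)*(5 - 4) - 4 = -1*(-4)*1 - 4 = 4 - 4 = 0)
V(q, H) = 2*I (V(q, H) = √(-4) = 2*I)
V(N(0), 2)² = (2*I)² = -4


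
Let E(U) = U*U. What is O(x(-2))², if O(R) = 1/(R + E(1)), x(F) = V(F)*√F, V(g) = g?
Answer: I/(-7*I + 4*√2) ≈ -0.08642 + 0.069838*I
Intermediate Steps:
E(U) = U²
x(F) = F^(3/2) (x(F) = F*√F = F^(3/2))
O(R) = 1/(1 + R) (O(R) = 1/(R + 1²) = 1/(R + 1) = 1/(1 + R))
O(x(-2))² = (1/(1 + (-2)^(3/2)))² = (1/(1 - 2*I*√2))² = (1 - 2*I*√2)⁻²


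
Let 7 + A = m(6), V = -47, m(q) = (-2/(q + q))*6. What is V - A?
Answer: -39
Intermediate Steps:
m(q) = -6/q (m(q) = (-2/(2*q))*6 = ((1/(2*q))*(-2))*6 = -1/q*6 = -6/q)
A = -8 (A = -7 - 6/6 = -7 - 6*⅙ = -7 - 1 = -8)
V - A = -47 - 1*(-8) = -47 + 8 = -39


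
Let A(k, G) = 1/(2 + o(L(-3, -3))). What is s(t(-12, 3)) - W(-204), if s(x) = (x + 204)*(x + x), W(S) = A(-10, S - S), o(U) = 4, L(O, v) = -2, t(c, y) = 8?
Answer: 20351/6 ≈ 3391.8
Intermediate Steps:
A(k, G) = 1/6 (A(k, G) = 1/(2 + 4) = 1/6)
W(S) = 1/6
s(x) = 2*x*(204 + x) (s(x) = (204 + x)*(2*x) = 2*x*(204 + x))
s(t(-12, 3)) - W(-204) = 2*8*(204 + 8) - 1*1/6 = 2*8*212 - 1/6 = 3392 - 1/6 = 20351/6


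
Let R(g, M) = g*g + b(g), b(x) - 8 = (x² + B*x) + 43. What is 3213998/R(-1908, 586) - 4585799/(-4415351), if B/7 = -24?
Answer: 49049985855175/33563392179573 ≈ 1.4614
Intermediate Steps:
B = -168 (B = 7*(-24) = -168)
b(x) = 51 + x² - 168*x (b(x) = 8 + ((x² - 168*x) + 43) = 8 + (43 + x² - 168*x) = 51 + x² - 168*x)
R(g, M) = 51 - 168*g + 2*g² (R(g, M) = g*g + (51 + g² - 168*g) = g² + (51 + g² - 168*g) = 51 - 168*g + 2*g²)
3213998/R(-1908, 586) - 4585799/(-4415351) = 3213998/(51 - 168*(-1908) + 2*(-1908)²) - 4585799/(-4415351) = 3213998/(51 + 320544 + 2*3640464) - 4585799*(-1/4415351) = 3213998/(51 + 320544 + 7280928) + 4585799/4415351 = 3213998/7601523 + 4585799/4415351 = 49049985855175/33563392179573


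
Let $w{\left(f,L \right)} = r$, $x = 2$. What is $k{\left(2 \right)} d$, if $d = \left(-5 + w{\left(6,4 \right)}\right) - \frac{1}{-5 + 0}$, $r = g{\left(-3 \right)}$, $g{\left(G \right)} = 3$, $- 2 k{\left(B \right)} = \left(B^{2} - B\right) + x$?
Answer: $\frac{18}{5} \approx 3.6$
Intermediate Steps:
$k{\left(B \right)} = -1 + \frac{B}{2} - \frac{B^{2}}{2}$ ($k{\left(B \right)} = - \frac{\left(B^{2} - B\right) + 2}{2} = - \frac{2 + B^{2} - B}{2} = -1 + \frac{B}{2} - \frac{B^{2}}{2}$)
$r = 3$
$w{\left(f,L \right)} = 3$
$d = - \frac{9}{5}$ ($d = \left(-5 + 3\right) - \frac{1}{-5 + 0} = -2 - \frac{1}{-5} = -2 - - \frac{1}{5} = -2 + \frac{1}{5} = - \frac{9}{5} \approx -1.8$)
$k{\left(2 \right)} d = \left(-1 + \frac{1}{2} \cdot 2 - \frac{2^{2}}{2}\right) \left(- \frac{9}{5}\right) = \left(-1 + 1 - 2\right) \left(- \frac{9}{5}\right) = \left(-2\right) \left(- \frac{9}{5}\right) = \frac{18}{5}$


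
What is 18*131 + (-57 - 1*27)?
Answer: 2274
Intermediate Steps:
18*131 + (-57 - 1*27) = 2358 + (-57 - 27) = 2358 - 84 = 2274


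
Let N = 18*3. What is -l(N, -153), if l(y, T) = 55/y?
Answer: -55/54 ≈ -1.0185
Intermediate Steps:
N = 54
-l(N, -153) = -55/54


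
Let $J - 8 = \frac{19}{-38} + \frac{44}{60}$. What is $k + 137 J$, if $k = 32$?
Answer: $\frac{34799}{30} \approx 1160.0$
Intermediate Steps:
$J = \frac{247}{30}$ ($J = 8 + \left(\frac{19}{-38} + \frac{44}{60}\right) = 8 + \left(19 \left(- \frac{1}{38}\right) + 44 \cdot \frac{1}{60}\right) = 8 + \left(- \frac{1}{2} + \frac{11}{15}\right) = 8 + \frac{7}{30} = \frac{247}{30} \approx 8.2333$)
$k + 137 J = 32 + 137 \cdot \frac{247}{30} = 32 + \frac{33839}{30} = \frac{34799}{30}$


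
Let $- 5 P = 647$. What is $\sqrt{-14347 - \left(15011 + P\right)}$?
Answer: $\frac{i \sqrt{730715}}{5} \approx 170.96 i$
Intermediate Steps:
$P = - \frac{647}{5}$ ($P = \left(- \frac{1}{5}\right) 647 = - \frac{647}{5} \approx -129.4$)
$\sqrt{-14347 - \left(15011 + P\right)} = \sqrt{-14347 - \frac{74408}{5}} = \sqrt{- \frac{146143}{5}} = \frac{i \sqrt{730715}}{5}$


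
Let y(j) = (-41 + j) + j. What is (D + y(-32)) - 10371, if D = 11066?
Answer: 590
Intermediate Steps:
y(j) = -41 + 2*j
(D + y(-32)) - 10371 = (11066 + (-41 + 2*(-32))) - 10371 = (11066 + (-41 - 64)) - 10371 = (11066 - 105) - 10371 = 10961 - 10371 = 590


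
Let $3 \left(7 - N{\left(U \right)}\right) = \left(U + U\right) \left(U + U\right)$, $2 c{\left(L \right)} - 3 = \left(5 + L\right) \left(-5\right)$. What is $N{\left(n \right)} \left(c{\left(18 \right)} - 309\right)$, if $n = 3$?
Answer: $1825$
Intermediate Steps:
$c{\left(L \right)} = -11 - \frac{5 L}{2}$ ($c{\left(L \right)} = \frac{3}{2} + \frac{\left(5 + L\right) \left(-5\right)}{2} = \frac{3}{2} + \frac{-25 - 5 L}{2} = \frac{3}{2} - \left(\frac{25}{2} + \frac{5 L}{2}\right) = -11 - \frac{5 L}{2}$)
$N{\left(U \right)} = 7 - \frac{4 U^{2}}{3}$ ($N{\left(U \right)} = 7 - \frac{\left(U + U\right) \left(U + U\right)}{3} = 7 - \frac{2 U 2 U}{3} = 7 - \frac{4 U^{2}}{3}$)
$N{\left(n \right)} \left(c{\left(18 \right)} - 309\right) = \left(7 - \frac{4 \cdot 3^{2}}{3}\right) \left(\left(-11 - 45\right) - 309\right) = \left(7 - 12\right) \left(\left(-11 - 45\right) - 309\right) = \left(7 - 12\right) \left(-56 - 309\right) = \left(-5\right) \left(-365\right) = 1825$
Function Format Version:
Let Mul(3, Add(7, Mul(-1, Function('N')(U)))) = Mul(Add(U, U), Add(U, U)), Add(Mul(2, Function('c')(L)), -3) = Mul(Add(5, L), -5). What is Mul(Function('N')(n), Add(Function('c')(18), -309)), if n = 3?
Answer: 1825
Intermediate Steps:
Function('c')(L) = Add(-11, Mul(Rational(-5, 2), L)) (Function('c')(L) = Add(Rational(3, 2), Mul(Rational(1, 2), Mul(Add(5, L), -5))) = Add(Rational(3, 2), Mul(Rational(1, 2), Add(-25, Mul(-5, L)))) = Add(Rational(3, 2), Add(Rational(-25, 2), Mul(Rational(-5, 2), L))) = Add(-11, Mul(Rational(-5, 2), L)))
Function('N')(U) = Add(7, Mul(Rational(-4, 3), Pow(U, 2))) (Function('N')(U) = Add(7, Mul(Rational(-1, 3), Mul(Add(U, U), Add(U, U)))) = Add(7, Mul(Rational(-1, 3), Mul(Mul(2, U), Mul(2, U)))) = Add(7, Mul(Rational(-1, 3), Mul(4, Pow(U, 2)))) = Add(7, Mul(Rational(-4, 3), Pow(U, 2))))
Mul(Function('N')(n), Add(Function('c')(18), -309)) = Mul(Add(7, Mul(Rational(-4, 3), Pow(3, 2))), Add(Add(-11, Mul(Rational(-5, 2), 18)), -309)) = Mul(Add(7, Mul(Rational(-4, 3), 9)), Add(Add(-11, -45), -309)) = Mul(Add(7, -12), Add(-56, -309)) = Mul(-5, -365) = 1825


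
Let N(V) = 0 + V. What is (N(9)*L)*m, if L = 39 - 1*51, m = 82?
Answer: -8856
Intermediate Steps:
N(V) = V
L = -12 (L = 39 - 51 = -12)
(N(9)*L)*m = (9*(-12))*82 = -108*82 = -8856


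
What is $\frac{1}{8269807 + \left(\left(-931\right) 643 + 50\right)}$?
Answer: $\frac{1}{7671224} \approx 1.3036 \cdot 10^{-7}$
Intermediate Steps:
$\frac{1}{8269807 + \left(\left(-931\right) 643 + 50\right)} = \frac{1}{8269807 + \left(-598633 + 50\right)} = \frac{1}{8269807 - 598583} = \frac{1}{7671224}$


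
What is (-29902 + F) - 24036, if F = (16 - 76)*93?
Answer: -59518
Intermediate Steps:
F = -5580 (F = -60*93 = -5580)
(-29902 + F) - 24036 = (-29902 - 5580) - 24036 = -35482 - 24036 = -59518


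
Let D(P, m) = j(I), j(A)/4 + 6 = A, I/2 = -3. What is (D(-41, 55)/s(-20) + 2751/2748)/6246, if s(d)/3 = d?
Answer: 8249/28606680 ≈ 0.00028836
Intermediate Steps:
I = -6 (I = 2*(-3) = -6)
j(A) = -24 + 4*A
D(P, m) = -48 (D(P, m) = -24 + 4*(-6) = -24 - 24 = -48)
s(d) = 3*d
(D(-41, 55)/s(-20) + 2751/2748)/6246 = (-48/(3*(-20)) + 2751/2748)/6246 = (-48/(-60) + 2751*(1/2748))*(1/6246) = (-48*(-1/60) + 917/916)*(1/6246) = (⅘ + 917/916)*(1/6246) = (8249/4580)*(1/6246) = 8249/28606680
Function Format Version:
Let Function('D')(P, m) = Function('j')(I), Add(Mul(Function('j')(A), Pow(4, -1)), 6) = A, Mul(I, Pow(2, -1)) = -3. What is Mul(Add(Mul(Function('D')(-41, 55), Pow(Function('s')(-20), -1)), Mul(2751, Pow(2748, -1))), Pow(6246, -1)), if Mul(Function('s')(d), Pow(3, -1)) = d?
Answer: Rational(8249, 28606680) ≈ 0.00028836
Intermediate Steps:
I = -6 (I = Mul(2, -3) = -6)
Function('j')(A) = Add(-24, Mul(4, A))
Function('D')(P, m) = -48 (Function('D')(P, m) = Add(-24, Mul(4, -6)) = Add(-24, -24) = -48)
Function('s')(d) = Mul(3, d)
Mul(Add(Mul(Function('D')(-41, 55), Pow(Function('s')(-20), -1)), Mul(2751, Pow(2748, -1))), Pow(6246, -1)) = Mul(Add(Mul(-48, Pow(Mul(3, -20), -1)), Mul(2751, Pow(2748, -1))), Pow(6246, -1)) = Mul(Add(Mul(-48, Pow(-60, -1)), Mul(2751, Rational(1, 2748))), Rational(1, 6246)) = Mul(Add(Mul(-48, Rational(-1, 60)), Rational(917, 916)), Rational(1, 6246)) = Mul(Add(Rational(4, 5), Rational(917, 916)), Rational(1, 6246)) = Mul(Rational(8249, 4580), Rational(1, 6246)) = Rational(8249, 28606680)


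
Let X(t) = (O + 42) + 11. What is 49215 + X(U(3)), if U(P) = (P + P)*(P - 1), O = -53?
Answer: 49215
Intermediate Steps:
U(P) = 2*P*(-1 + P) (U(P) = (2*P)*(-1 + P) = 2*P*(-1 + P))
X(t) = 0 (X(t) = (-53 + 42) + 11 = -11 + 11 = 0)
49215 + X(U(3)) = 49215 + 0 = 49215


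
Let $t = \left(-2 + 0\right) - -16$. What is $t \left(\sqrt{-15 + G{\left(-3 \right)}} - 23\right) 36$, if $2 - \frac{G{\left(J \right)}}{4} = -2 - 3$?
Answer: $-11592 + 504 \sqrt{13} \approx -9774.8$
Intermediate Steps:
$G{\left(J \right)} = 28$ ($G{\left(J \right)} = 8 - 4 \left(-2 - 3\right) = 8 - -20 = 8 + 20 = 28$)
$t = 14$ ($t = -2 + 16 = 14$)
$t \left(\sqrt{-15 + G{\left(-3 \right)}} - 23\right) 36 = 14 \left(\sqrt{-15 + 28} - 23\right) 36 = 14 \left(\sqrt{13} - 23\right) 36 = 14 \left(-23 + \sqrt{13}\right) 36 = \left(-322 + 14 \sqrt{13}\right) 36 = -11592 + 504 \sqrt{13}$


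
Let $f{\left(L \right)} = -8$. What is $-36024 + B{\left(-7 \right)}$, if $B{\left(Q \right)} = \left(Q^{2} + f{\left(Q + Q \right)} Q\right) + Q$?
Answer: $-35926$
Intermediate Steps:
$B{\left(Q \right)} = Q^{2} - 7 Q$ ($B{\left(Q \right)} = \left(Q^{2} - 8 Q\right) + Q = Q^{2} - 7 Q$)
$-36024 + B{\left(-7 \right)} = -36024 - 7 \left(-7 - 7\right) = -36024 - -98 = -36024 + 98 = -35926$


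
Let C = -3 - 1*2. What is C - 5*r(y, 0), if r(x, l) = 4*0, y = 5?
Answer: -5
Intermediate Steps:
C = -5 (C = -3 - 2 = -5)
r(x, l) = 0
C - 5*r(y, 0) = -5 - 5*0 = -5 + 0 = -5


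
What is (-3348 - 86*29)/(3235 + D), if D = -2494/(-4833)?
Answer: -28234386/15637249 ≈ -1.8056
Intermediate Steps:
D = 2494/4833 (D = -2494*(-1/4833) = 2494/4833 ≈ 0.51604)
(-3348 - 86*29)/(3235 + D) = (-3348 - 86*29)/(3235 + 2494/4833) = (-3348 - 2494)/(15637249/4833) = -5842*4833/15637249 = -28234386/15637249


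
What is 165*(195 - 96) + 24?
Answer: 16359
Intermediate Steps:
165*(195 - 96) + 24 = 165*99 + 24 = 16335 + 24 = 16359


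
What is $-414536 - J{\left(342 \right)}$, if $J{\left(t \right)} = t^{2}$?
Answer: $-531500$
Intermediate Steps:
$-414536 - J{\left(342 \right)} = -414536 - 342^{2} = -414536 - 116964 = -531500$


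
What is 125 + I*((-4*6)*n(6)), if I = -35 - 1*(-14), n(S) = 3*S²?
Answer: 54557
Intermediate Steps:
I = -21 (I = -35 + 14 = -21)
125 + I*((-4*6)*n(6)) = 125 - 21*(-4*6)*3*6² = 125 - (-504)*3*36 = 125 - (-504)*108 = 125 - 21*(-2592) = 125 + 54432 = 54557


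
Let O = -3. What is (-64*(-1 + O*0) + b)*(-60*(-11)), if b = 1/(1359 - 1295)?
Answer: 676005/16 ≈ 42250.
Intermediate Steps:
b = 1/64 ≈ 0.015625
(-64*(-1 + O*0) + b)*(-60*(-11)) = (-64*(-1 - 3*0) + 1/64)*(-60*(-11)) = (-64*(-1 + 0) + 1/64)*660 = (-64*(-1) + 1/64)*660 = (64 + 1/64)*660 = (4097/64)*660 = 676005/16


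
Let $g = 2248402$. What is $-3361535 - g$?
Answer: $-5609937$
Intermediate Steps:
$-3361535 - g = -3361535 - 2248402 = -5609937$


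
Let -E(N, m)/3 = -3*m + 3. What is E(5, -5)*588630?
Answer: -31786020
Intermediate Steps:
E(N, m) = -9 + 9*m (E(N, m) = -3*(-3*m + 3) = -3*(3 - 3*m) = -9 + 9*m)
E(5, -5)*588630 = (-9 + 9*(-5))*588630 = (-9 - 45)*588630 = -54*588630 = -31786020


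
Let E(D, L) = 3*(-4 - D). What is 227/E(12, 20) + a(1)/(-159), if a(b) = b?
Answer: -12047/2544 ≈ -4.7355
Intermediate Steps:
E(D, L) = -12 - 3*D
227/E(12, 20) + a(1)/(-159) = 227/(-12 - 3*12) + 1/(-159) = 227/(-12 - 36) + 1*(-1/159) = 227/(-48) - 1/159 = 227*(-1/48) - 1/159 = -227/48 - 1/159 = -12047/2544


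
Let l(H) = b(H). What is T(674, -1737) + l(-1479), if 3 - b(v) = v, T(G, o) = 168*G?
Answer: 114714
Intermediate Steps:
b(v) = 3 - v
l(H) = 3 - H
T(674, -1737) + l(-1479) = 168*674 + (3 - 1*(-1479)) = 113232 + (3 + 1479) = 113232 + 1482 = 114714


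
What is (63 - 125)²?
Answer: 3844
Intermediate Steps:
(63 - 125)² = (-62)² = 3844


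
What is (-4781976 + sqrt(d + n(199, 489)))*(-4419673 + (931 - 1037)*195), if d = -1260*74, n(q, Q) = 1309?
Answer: 21233613657768 - 4440343*I*sqrt(91931) ≈ 2.1234e+13 - 1.3463e+9*I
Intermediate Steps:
d = -93240
(-4781976 + sqrt(d + n(199, 489)))*(-4419673 + (931 - 1037)*195) = (-4781976 + sqrt(-93240 + 1309))*(-4419673 + (931 - 1037)*195) = (-4781976 + sqrt(-91931))*(-4419673 - 106*195) = (-4781976 + I*sqrt(91931))*(-4419673 - 20670) = (-4781976 + I*sqrt(91931))*(-4440343) = 21233613657768 - 4440343*I*sqrt(91931)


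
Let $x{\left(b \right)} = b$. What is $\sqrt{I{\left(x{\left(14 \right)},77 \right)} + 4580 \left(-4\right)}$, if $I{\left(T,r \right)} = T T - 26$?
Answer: $55 i \sqrt{6} \approx 134.72 i$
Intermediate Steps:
$I{\left(T,r \right)} = -26 + T^{2}$ ($I{\left(T,r \right)} = T^{2} - 26 = -26 + T^{2}$)
$\sqrt{I{\left(x{\left(14 \right)},77 \right)} + 4580 \left(-4\right)} = \sqrt{\left(-26 + 14^{2}\right) + 4580 \left(-4\right)} = \sqrt{\left(-26 + 196\right) - 18320} = \sqrt{170 - 18320} = \sqrt{-18150} = 55 i \sqrt{6}$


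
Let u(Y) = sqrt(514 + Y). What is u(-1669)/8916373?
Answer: I*sqrt(1155)/8916373 ≈ 3.8116e-6*I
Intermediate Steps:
u(-1669)/8916373 = sqrt(514 - 1669)/8916373 = sqrt(-1155)*(1/8916373) = (I*sqrt(1155))*(1/8916373) = I*sqrt(1155)/8916373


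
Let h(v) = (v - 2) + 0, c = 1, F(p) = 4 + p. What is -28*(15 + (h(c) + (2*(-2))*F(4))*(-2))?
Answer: -2268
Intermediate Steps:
h(v) = -2 + v (h(v) = (-2 + v) + 0 = -2 + v)
-28*(15 + (h(c) + (2*(-2))*F(4))*(-2)) = -28*(15 + ((-2 + 1) + (2*(-2))*(4 + 4))*(-2)) = -28*(15 + (-1 - 4*8)*(-2)) = -28*(15 + (-1 - 32)*(-2)) = -28*(15 - 33*(-2)) = -28*(15 + 66) = -28*81 = -2268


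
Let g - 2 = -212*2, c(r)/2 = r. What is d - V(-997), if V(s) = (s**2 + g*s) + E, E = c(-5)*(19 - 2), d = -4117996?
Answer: -5532569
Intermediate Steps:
c(r) = 2*r
g = -422 (g = 2 - 212*2 = 2 - 424 = -422)
E = -170 (E = (2*(-5))*(19 - 2) = -10*17 = -170)
V(s) = -170 + s**2 - 422*s (V(s) = (s**2 - 422*s) - 170 = -170 + s**2 - 422*s)
d - V(-997) = -4117996 - (-170 + (-997)**2 - 422*(-997)) = -4117996 - (-170 + 994009 + 420734) = -4117996 - 1*1414573 = -4117996 - 1414573 = -5532569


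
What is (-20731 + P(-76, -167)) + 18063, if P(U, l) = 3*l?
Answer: -3169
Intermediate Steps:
(-20731 + P(-76, -167)) + 18063 = (-20731 + 3*(-167)) + 18063 = (-20731 - 501) + 18063 = -21232 + 18063 = -3169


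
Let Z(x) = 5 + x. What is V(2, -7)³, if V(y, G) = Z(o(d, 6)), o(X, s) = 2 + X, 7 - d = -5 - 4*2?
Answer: 19683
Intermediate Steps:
d = 20 (d = 7 - (-5 - 4*2) = 7 - (-5 - 8) = 7 - 1*(-13) = 7 + 13 = 20)
V(y, G) = 27 (V(y, G) = 5 + (2 + 20) = 5 + 22 = 27)
V(2, -7)³ = 27³ = 19683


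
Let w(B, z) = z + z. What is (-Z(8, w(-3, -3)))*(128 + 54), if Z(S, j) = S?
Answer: -1456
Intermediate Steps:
w(B, z) = 2*z
(-Z(8, w(-3, -3)))*(128 + 54) = (-1*8)*(128 + 54) = -8*182 = -1456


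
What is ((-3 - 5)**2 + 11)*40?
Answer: 3000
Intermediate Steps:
((-3 - 5)**2 + 11)*40 = ((-8)**2 + 11)*40 = (64 + 11)*40 = 75*40 = 3000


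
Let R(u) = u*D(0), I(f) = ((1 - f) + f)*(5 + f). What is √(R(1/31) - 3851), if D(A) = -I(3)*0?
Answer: I*√3851 ≈ 62.056*I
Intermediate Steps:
I(f) = 5 + f (I(f) = 1*(5 + f) = 5 + f)
D(A) = 0 (D(A) = -(5 + 3)*0 = -1*8*0 = -8*0 = 0)
R(u) = 0 (R(u) = u*0 = 0)
√(R(1/31) - 3851) = √(0 - 3851) = √(-3851) = I*√3851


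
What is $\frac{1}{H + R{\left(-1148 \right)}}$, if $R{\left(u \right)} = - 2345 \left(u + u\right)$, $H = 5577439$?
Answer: $\frac{1}{10961559} \approx 9.1228 \cdot 10^{-8}$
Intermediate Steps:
$R{\left(u \right)} = - 4690 u$ ($R{\left(u \right)} = - 2345 \cdot 2 u = - 4690 u$)
$\frac{1}{H + R{\left(-1148 \right)}} = \frac{1}{5577439 - -5384120} = \frac{1}{5577439 + 5384120} = \frac{1}{10961559}$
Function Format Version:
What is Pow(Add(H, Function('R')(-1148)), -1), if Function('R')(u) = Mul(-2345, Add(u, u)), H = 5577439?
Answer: Rational(1, 10961559) ≈ 9.1228e-8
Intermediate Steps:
Function('R')(u) = Mul(-4690, u) (Function('R')(u) = Mul(-2345, Mul(2, u)) = Mul(-4690, u))
Pow(Add(H, Function('R')(-1148)), -1) = Pow(Add(5577439, Mul(-4690, -1148)), -1) = Pow(Add(5577439, 5384120), -1) = Pow(10961559, -1) = Rational(1, 10961559)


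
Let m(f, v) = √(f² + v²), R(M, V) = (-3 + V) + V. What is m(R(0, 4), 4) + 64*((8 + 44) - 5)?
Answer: 3008 + √41 ≈ 3014.4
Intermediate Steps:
R(M, V) = -3 + 2*V
m(R(0, 4), 4) + 64*((8 + 44) - 5) = √((-3 + 2*4)² + 4²) + 64*((8 + 44) - 5) = √((-3 + 8)² + 16) + 64*(52 - 5) = √(5² + 16) + 64*47 = √(25 + 16) + 3008 = √41 + 3008 = 3008 + √41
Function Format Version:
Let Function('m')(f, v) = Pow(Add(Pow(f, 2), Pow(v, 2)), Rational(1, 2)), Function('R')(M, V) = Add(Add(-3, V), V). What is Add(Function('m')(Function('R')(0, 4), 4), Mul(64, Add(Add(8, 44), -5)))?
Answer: Add(3008, Pow(41, Rational(1, 2))) ≈ 3014.4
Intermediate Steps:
Function('R')(M, V) = Add(-3, Mul(2, V))
Add(Function('m')(Function('R')(0, 4), 4), Mul(64, Add(Add(8, 44), -5))) = Add(Pow(Add(Pow(Add(-3, Mul(2, 4)), 2), Pow(4, 2)), Rational(1, 2)), Mul(64, Add(Add(8, 44), -5))) = Add(Pow(Add(Pow(Add(-3, 8), 2), 16), Rational(1, 2)), Mul(64, Add(52, -5))) = Add(Pow(Add(Pow(5, 2), 16), Rational(1, 2)), Mul(64, 47)) = Add(Pow(Add(25, 16), Rational(1, 2)), 3008) = Add(Pow(41, Rational(1, 2)), 3008) = Add(3008, Pow(41, Rational(1, 2)))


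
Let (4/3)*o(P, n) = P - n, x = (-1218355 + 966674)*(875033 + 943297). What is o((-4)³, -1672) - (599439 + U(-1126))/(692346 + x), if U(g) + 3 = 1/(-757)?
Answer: 417797335235982779/346432284230688 ≈ 1206.0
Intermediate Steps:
U(g) = -2272/757 (U(g) = -3 + 1/(-757) = -3 - 1/757 = -2272/757)
x = -457639112730 (x = -251681*1818330 = -457639112730)
o(P, n) = -3*n/4 + 3*P/4 (o(P, n) = 3*(P - n)/4 = -3*n/4 + 3*P/4)
o((-4)³, -1672) - (599439 + U(-1126))/(692346 + x) = (-¾*(-1672) + (¾)*(-4)³) - (599439 - 2272/757)/(692346 - 457639112730) = (1254 + (¾)*(-64)) - 453773051/(757*(-457638420384)) = (1254 - 48) - 453773051*(-1)/(757*457638420384) = 1206 - 1*(-453773051/346432284230688) = 1206 + 453773051/346432284230688 = 417797335235982779/346432284230688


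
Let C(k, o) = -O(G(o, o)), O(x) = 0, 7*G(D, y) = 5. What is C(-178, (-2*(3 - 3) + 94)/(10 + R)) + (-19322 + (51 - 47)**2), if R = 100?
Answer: -19306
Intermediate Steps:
G(D, y) = 5/7 (G(D, y) = (1/7)*5 = 5/7)
C(k, o) = 0 (C(k, o) = -1*0 = 0)
C(-178, (-2*(3 - 3) + 94)/(10 + R)) + (-19322 + (51 - 47)**2) = 0 + (-19322 + (51 - 47)**2) = 0 + (-19322 + 4**2) = 0 + (-19322 + 16) = 0 - 19306 = -19306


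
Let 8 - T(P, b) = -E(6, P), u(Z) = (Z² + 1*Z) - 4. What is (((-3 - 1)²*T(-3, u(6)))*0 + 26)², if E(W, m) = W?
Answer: 676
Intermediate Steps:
u(Z) = -4 + Z + Z² (u(Z) = (Z² + Z) - 4 = (Z + Z²) - 4 = -4 + Z + Z²)
T(P, b) = 14 (T(P, b) = 8 - (-1)*6 = 8 - 1*(-6) = 8 + 6 = 14)
(((-3 - 1)²*T(-3, u(6)))*0 + 26)² = (((-3 - 1)²*14)*0 + 26)² = (((-4)²*14)*0 + 26)² = ((16*14)*0 + 26)² = (224*0 + 26)² = (0 + 26)² = 26² = 676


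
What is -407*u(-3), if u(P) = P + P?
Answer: 2442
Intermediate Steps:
u(P) = 2*P
-407*u(-3) = -814*(-3) = -407*(-6) = 2442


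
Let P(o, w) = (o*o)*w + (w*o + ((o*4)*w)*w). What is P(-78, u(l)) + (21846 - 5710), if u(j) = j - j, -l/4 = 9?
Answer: 16136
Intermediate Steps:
l = -36 (l = -4*9 = -36)
u(j) = 0
P(o, w) = o*w + w*o**2 + 4*o*w**2 (P(o, w) = o**2*w + (o*w + ((4*o)*w)*w) = w*o**2 + (o*w + (4*o*w)*w) = w*o**2 + (o*w + 4*o*w**2) = o*w + w*o**2 + 4*o*w**2)
P(-78, u(l)) + (21846 - 5710) = -78*0*(1 - 78 + 4*0) + (21846 - 5710) = -78*0*(1 - 78 + 0) + 16136 = -78*0*(-77) + 16136 = 0 + 16136 = 16136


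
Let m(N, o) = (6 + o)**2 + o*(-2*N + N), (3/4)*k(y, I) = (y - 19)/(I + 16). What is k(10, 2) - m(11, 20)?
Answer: -1370/3 ≈ -456.67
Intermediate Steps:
k(y, I) = 4*(-19 + y)/(3*(16 + I)) (k(y, I) = 4*((y - 19)/(I + 16))/3 = 4*((-19 + y)/(16 + I))/3 = 4*(-19 + y)/(3*(16 + I)))
m(N, o) = (6 + o)**2 - N*o (m(N, o) = (6 + o)**2 + o*(-N) = (6 + o)**2 - N*o)
k(10, 2) - m(11, 20) = 4*(-19 + 10)/(3*(16 + 2)) - ((6 + 20)**2 - 1*11*20) = (4/3)*(-9)/18 - (26**2 - 220) = (4/3)*(1/18)*(-9) - (676 - 220) = -2/3 - 1*456 = -2/3 - 456 = -1370/3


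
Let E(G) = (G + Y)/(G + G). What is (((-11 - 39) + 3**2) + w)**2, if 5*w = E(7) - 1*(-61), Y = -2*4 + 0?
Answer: 4068289/4900 ≈ 830.26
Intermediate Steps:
Y = -8 (Y = -8 + 0 = -8)
E(G) = (-8 + G)/(2*G) (E(G) = (G - 8)/(G + G) = (-8 + G)/((2*G)) = (-8 + G)*(1/(2*G)) = (-8 + G)/(2*G))
w = 853/70 (w = ((1/2)*(-8 + 7)/7 - 1*(-61))/5 = ((1/2)*(1/7)*(-1) + 61)/5 = (-1/14 + 61)/5 = (1/5)*(853/14) = 853/70 ≈ 12.186)
(((-11 - 39) + 3**2) + w)**2 = (((-11 - 39) + 3**2) + 853/70)**2 = ((-50 + 9) + 853/70)**2 = (-41 + 853/70)**2 = (-2017/70)**2 = 4068289/4900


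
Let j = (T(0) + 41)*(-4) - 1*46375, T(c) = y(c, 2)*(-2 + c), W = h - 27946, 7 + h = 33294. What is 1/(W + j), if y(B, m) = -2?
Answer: -1/41214 ≈ -2.4264e-5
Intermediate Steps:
h = 33287 (h = -7 + 33294 = 33287)
W = 5341 (W = 33287 - 27946 = 5341)
T(c) = 4 - 2*c (T(c) = -2*(-2 + c) = 4 - 2*c)
j = -46555 (j = ((4 - 2*0) + 41)*(-4) - 1*46375 = ((4 + 0) + 41)*(-4) - 46375 = (4 + 41)*(-4) - 46375 = 45*(-4) - 46375 = -180 - 46375 = -46555)
1/(W + j) = 1/(5341 - 46555) = 1/(-41214) = -1/41214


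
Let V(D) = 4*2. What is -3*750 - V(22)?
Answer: -2258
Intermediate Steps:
V(D) = 8
-3*750 - V(22) = -3*750 - 1*8 = -2250 - 8 = -2258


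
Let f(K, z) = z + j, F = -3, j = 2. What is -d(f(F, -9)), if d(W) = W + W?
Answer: 14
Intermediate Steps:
f(K, z) = 2 + z (f(K, z) = z + 2 = 2 + z)
d(W) = 2*W
-d(f(F, -9)) = -2*(2 - 9) = -2*(-7) = -1*(-14) = 14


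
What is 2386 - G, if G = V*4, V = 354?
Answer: 970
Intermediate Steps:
G = 1416 (G = 354*4 = 1416)
2386 - G = 2386 - 1*1416 = 2386 - 1416 = 970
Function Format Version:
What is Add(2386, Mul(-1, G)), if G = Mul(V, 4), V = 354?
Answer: 970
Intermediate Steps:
G = 1416 (G = Mul(354, 4) = 1416)
Add(2386, Mul(-1, G)) = Add(2386, Mul(-1, 1416)) = Add(2386, -1416) = 970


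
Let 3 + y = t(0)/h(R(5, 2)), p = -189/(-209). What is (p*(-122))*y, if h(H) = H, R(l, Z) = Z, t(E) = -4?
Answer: 115290/209 ≈ 551.63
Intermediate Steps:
p = 189/209 (p = -189*(-1/209) = 189/209 ≈ 0.90431)
y = -5 (y = -3 - 4/2 = -3 - 4*½ = -3 - 2 = -5)
(p*(-122))*y = ((189/209)*(-122))*(-5) = -23058/209*(-5) = 115290/209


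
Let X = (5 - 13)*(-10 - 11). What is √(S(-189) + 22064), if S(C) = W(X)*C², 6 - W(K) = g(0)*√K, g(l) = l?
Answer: √236390 ≈ 486.20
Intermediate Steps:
X = 168 (X = -8*(-21) = 168)
W(K) = 6 (W(K) = 6 - 0*√K = 6 - 1*0 = 6 + 0 = 6)
S(C) = 6*C²
√(S(-189) + 22064) = √(6*(-189)² + 22064) = √(6*35721 + 22064) = √(214326 + 22064) = √236390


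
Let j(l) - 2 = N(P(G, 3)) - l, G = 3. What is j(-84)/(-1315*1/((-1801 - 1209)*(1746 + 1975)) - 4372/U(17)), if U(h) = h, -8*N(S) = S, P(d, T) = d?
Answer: -13042644545/39173836612 ≈ -0.33294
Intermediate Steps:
N(S) = -S/8
j(l) = 13/8 - l (j(l) = 2 + (-⅛*3 - l) = 2 + (-3/8 - l) = 13/8 - l)
j(-84)/(-1315*1/((-1801 - 1209)*(1746 + 1975)) - 4372/U(17)) = (13/8 - 1*(-84))/(-1315*1/((-1801 - 1209)*(1746 + 1975)) - 4372/17) = (13/8 + 84)/(-1315/(3721*(-3010)) - 4372*1/17) = 685/(8*(-1315/(-11200210) - 4372/17)) = 685/(8*(-1315*(-1/11200210) - 4372/17)) = 685/(8*(263/2240042 - 4372/17)) = 685/(8*(-9793459153/38080714)) = (685/8)*(-38080714/9793459153) = -13042644545/39173836612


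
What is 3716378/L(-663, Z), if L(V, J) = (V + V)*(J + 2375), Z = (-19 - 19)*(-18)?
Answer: -1858189/2028117 ≈ -0.91621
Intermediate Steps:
Z = 684 (Z = -38*(-18) = 684)
L(V, J) = 2*V*(2375 + J) (L(V, J) = (2*V)*(2375 + J) = 2*V*(2375 + J))
3716378/L(-663, Z) = 3716378/((2*(-663)*(2375 + 684))) = 3716378/((2*(-663)*3059)) = 3716378/(-4056234) = 3716378*(-1/4056234) = -1858189/2028117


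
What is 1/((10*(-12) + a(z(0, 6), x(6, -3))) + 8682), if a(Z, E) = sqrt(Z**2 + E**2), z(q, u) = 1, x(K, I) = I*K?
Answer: 8562/73307519 - 5*sqrt(13)/73307519 ≈ 0.00011655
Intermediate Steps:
a(Z, E) = sqrt(E**2 + Z**2)
1/((10*(-12) + a(z(0, 6), x(6, -3))) + 8682) = 1/((10*(-12) + sqrt((-3*6)**2 + 1**2)) + 8682) = 1/((-120 + sqrt((-18)**2 + 1)) + 8682) = 1/((-120 + sqrt(324 + 1)) + 8682) = 1/((-120 + sqrt(325)) + 8682) = 1/((-120 + 5*sqrt(13)) + 8682) = 1/(8562 + 5*sqrt(13))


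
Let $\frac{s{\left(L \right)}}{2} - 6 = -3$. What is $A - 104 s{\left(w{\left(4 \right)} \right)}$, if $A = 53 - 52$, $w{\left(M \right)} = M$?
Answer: $-623$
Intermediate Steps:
$s{\left(L \right)} = 6$ ($s{\left(L \right)} = 12 + 2 \left(-3\right) = 12 - 6 = 6$)
$A = 1$
$A - 104 s{\left(w{\left(4 \right)} \right)} = 1 - 624 = -623$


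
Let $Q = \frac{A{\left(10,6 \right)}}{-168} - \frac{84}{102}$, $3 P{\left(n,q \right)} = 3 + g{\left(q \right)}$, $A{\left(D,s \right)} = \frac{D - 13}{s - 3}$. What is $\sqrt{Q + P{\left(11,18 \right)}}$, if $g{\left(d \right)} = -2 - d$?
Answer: $\frac{i \sqrt{1469174}}{476} \approx 2.5464 i$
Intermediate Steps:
$A{\left(D,s \right)} = \frac{-13 + D}{-3 + s}$
$P{\left(n,q \right)} = \frac{1}{3} - \frac{q}{3}$ ($P{\left(n,q \right)} = \frac{3 - \left(2 + q\right)}{3} = \frac{1 - q}{3} = \frac{1}{3} - \frac{q}{3}$)
$Q = - \frac{2335}{2856}$ ($Q = \frac{\frac{1}{-3 + 6} \left(-13 + 10\right)}{-168} - \frac{84}{102} = \frac{1}{3} \left(-3\right) \left(- \frac{1}{168}\right) - \frac{14}{17} = \left(-1\right) \left(- \frac{1}{168}\right) - \frac{14}{17} = \frac{1}{168} - \frac{14}{17} = - \frac{2335}{2856} \approx -0.81758$)
$\sqrt{Q + P{\left(11,18 \right)}} = \sqrt{- \frac{2335}{2856} + \left(\frac{1}{3} - 6\right)} = \sqrt{- \frac{2335}{2856} - \frac{17}{3}} = \sqrt{- \frac{6173}{952}} = \frac{i \sqrt{1469174}}{476}$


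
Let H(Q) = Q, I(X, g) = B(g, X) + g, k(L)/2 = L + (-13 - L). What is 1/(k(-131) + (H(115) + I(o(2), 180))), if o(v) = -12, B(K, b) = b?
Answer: 1/257 ≈ 0.0038911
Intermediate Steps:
k(L) = -26 (k(L) = 2*(L + (-13 - L)) = 2*(-13) = -26)
I(X, g) = X + g
1/(k(-131) + (H(115) + I(o(2), 180))) = 1/(-26 + (115 + (-12 + 180))) = 1/(-26 + (115 + 168)) = 1/(-26 + 283) = 1/257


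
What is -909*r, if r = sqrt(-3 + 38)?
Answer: -909*sqrt(35) ≈ -5377.7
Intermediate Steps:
r = sqrt(35) ≈ 5.9161
-909*r = -909*sqrt(35)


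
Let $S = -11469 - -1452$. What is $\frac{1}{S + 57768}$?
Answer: $\frac{1}{47751} \approx 2.0942 \cdot 10^{-5}$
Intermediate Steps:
$S = -10017$ ($S = -11469 + 1452 = -10017$)
$\frac{1}{S + 57768} = \frac{1}{-10017 + 57768} = \frac{1}{47751}$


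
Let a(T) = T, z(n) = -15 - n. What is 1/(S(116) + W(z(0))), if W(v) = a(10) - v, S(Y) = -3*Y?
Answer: -1/323 ≈ -0.0030960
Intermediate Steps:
W(v) = 10 - v
1/(S(116) + W(z(0))) = 1/(-3*116 + (10 - (-15 - 1*0))) = 1/(-348 + (10 - (-15 + 0))) = 1/(-348 + (10 - 1*(-15))) = 1/(-348 + (10 + 15)) = 1/(-348 + 25) = 1/(-323) = -1/323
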